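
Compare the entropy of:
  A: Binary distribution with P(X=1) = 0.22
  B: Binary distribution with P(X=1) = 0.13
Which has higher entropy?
A

For binary distributions, entropy is maximized at p=0.5 and decreases as p moves toward 0 or 1.

H(A) = H(0.22) = 0.7602 bits
H(B) = H(0.13) = 0.5574 bits

Distribution A (p=0.22) is closer to uniform (p=0.5), so it has higher entropy.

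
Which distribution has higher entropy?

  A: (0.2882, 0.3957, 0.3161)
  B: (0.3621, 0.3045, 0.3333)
B

Both distributions are close to uniform, making this a harder comparison.

H(A) = 1.5718 bits
H(B) = 1.5814 bits

The distribution closer to uniform has higher entropy.
Answer: B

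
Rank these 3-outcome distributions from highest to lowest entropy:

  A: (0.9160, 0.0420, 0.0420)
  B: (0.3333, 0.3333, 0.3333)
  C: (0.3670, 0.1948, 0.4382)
B > C > A

Key insight: Entropy is maximized by uniform distributions and minimized by concentrated distributions.

- Uniform distributions have maximum entropy log₂(3) = 1.5850 bits
- The more "peaked" or concentrated a distribution, the lower its entropy

Entropies:
  H(A) = 0.5001 bits
  H(B) = 1.5850 bits
  H(C) = 1.5120 bits

Ranking: B > C > A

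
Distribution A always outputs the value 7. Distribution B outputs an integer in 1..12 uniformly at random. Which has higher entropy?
B

A is deterministic, so H(A) = 0. B is uniform over 12 outcomes, so H(B) = log₂(12) = 3.585 bits. Any distribution with genuine randomness has higher entropy than a deterministic one.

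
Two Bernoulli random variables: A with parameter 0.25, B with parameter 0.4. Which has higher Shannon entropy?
B

For binary distributions, entropy is maximized at p=0.5 and decreases as p moves toward 0 or 1.

H(A) = H(0.25) = 0.8113 bits
H(B) = H(0.4) = 0.9710 bits

Distribution B (p=0.4) is closer to uniform (p=0.5), so it has higher entropy.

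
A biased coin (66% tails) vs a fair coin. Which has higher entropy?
Fair coin

The fair coin is uniform (p=0.5), maximizing binary entropy at 1 bit. The biased coin has H(0.66) ≈ 0.925 bits — its outcome is more predictable, so its entropy is lower.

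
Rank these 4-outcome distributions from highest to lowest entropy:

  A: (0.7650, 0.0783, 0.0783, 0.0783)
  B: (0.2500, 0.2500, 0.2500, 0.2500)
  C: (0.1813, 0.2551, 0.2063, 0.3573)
B > C > A

Key insight: Entropy is maximized by uniform distributions and minimized by concentrated distributions.

- Uniform distributions have maximum entropy log₂(4) = 2.0000 bits
- The more "peaked" or concentrated a distribution, the lower its entropy

Entropies:
  H(A) = 1.1591 bits
  H(B) = 2.0000 bits
  H(C) = 1.9497 bits

Ranking: B > C > A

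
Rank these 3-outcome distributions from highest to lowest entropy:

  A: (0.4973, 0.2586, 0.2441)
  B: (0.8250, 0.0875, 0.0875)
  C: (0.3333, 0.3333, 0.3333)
C > A > B

Key insight: Entropy is maximized by uniform distributions and minimized by concentrated distributions.

- Uniform distributions have maximum entropy log₂(3) = 1.5850 bits
- The more "peaked" or concentrated a distribution, the lower its entropy

Entropies:
  H(A) = 1.5024 bits
  H(B) = 0.8440 bits
  H(C) = 1.5850 bits

Ranking: C > A > B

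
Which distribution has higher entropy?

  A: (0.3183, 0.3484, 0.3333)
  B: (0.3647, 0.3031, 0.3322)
A

Both distributions are close to uniform, making this a harder comparison.

H(A) = 1.5840 bits
H(B) = 1.5809 bits

The distribution closer to uniform has higher entropy.
Answer: A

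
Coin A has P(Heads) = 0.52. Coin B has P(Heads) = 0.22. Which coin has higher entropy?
A

For binary distributions, entropy is maximized at p=0.5 and decreases as p moves toward 0 or 1.

H(A) = H(0.52) = 0.9988 bits
H(B) = H(0.22) = 0.7602 bits

Distribution A (p=0.52) is closer to uniform (p=0.5), so it has higher entropy.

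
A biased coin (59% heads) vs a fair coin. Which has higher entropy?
Fair coin

The fair coin is uniform (p=0.5), maximizing binary entropy at 1 bit. The biased coin has H(0.59) ≈ 0.977 bits — its outcome is more predictable, so its entropy is lower.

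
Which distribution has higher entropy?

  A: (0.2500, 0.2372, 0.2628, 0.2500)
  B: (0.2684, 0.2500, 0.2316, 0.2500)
A

Both distributions are close to uniform, making this a harder comparison.

H(A) = 1.9991 bits
H(B) = 1.9980 bits

The distribution closer to uniform has higher entropy.
Answer: A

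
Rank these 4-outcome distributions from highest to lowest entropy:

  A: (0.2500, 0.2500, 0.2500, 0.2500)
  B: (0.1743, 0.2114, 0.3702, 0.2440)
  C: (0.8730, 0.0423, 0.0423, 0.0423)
A > B > C

Key insight: Entropy is maximized by uniform distributions and minimized by concentrated distributions.

- Uniform distributions have maximum entropy log₂(4) = 2.0000 bits
- The more "peaked" or concentrated a distribution, the lower its entropy

Entropies:
  H(A) = 2.0000 bits
  H(B) = 1.9406 bits
  H(C) = 0.7504 bits

Ranking: A > B > C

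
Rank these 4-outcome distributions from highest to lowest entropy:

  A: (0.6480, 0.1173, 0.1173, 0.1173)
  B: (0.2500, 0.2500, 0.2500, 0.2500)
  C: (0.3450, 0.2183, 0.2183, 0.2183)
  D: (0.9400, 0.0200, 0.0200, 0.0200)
B > C > A > D

Key insight: Entropy is maximized by uniform distributions and minimized by concentrated distributions.

Entropies:
  H(A) = 1.4937 bits
  H(B) = 2.0000 bits
  H(C) = 1.9677 bits
  H(D) = 0.4225 bits

Ranking: B > C > A > D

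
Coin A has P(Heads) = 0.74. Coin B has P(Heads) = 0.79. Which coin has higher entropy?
A

For binary distributions, entropy is maximized at p=0.5 and decreases as p moves toward 0 or 1.

H(A) = H(0.74) = 0.8267 bits
H(B) = H(0.79) = 0.7415 bits

Distribution A (p=0.74) is closer to uniform (p=0.5), so it has higher entropy.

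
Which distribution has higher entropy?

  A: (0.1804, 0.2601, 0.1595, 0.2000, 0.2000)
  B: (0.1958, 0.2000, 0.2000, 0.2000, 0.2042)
B

Both distributions are close to uniform, making this a harder comparison.

H(A) = 2.3022 bits
H(B) = 2.3218 bits

The distribution closer to uniform has higher entropy.
Answer: B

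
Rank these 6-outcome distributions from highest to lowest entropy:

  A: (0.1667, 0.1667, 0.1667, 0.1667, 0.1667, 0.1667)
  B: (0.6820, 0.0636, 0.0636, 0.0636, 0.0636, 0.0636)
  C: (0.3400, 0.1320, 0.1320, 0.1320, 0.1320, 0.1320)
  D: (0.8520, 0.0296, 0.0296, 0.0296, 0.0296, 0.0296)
A > C > B > D

Key insight: Entropy is maximized by uniform distributions and minimized by concentrated distributions.

Entropies:
  H(A) = 2.5850 bits
  H(B) = 1.6406 bits
  H(C) = 2.4573 bits
  H(D) = 0.9485 bits

Ranking: A > C > B > D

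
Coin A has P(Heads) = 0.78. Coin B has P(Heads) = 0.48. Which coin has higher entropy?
B

For binary distributions, entropy is maximized at p=0.5 and decreases as p moves toward 0 or 1.

H(A) = H(0.78) = 0.7602 bits
H(B) = H(0.48) = 0.9988 bits

Distribution B (p=0.48) is closer to uniform (p=0.5), so it has higher entropy.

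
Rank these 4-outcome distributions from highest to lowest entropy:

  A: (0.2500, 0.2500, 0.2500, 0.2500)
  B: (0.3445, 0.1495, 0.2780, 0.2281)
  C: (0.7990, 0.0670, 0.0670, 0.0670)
A > B > C

Key insight: Entropy is maximized by uniform distributions and minimized by concentrated distributions.

- Uniform distributions have maximum entropy log₂(4) = 2.0000 bits
- The more "peaked" or concentrated a distribution, the lower its entropy

Entropies:
  H(A) = 2.0000 bits
  H(B) = 1.9393 bits
  H(C) = 1.0425 bits

Ranking: A > B > C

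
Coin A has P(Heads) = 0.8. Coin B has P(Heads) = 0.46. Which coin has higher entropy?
B

For binary distributions, entropy is maximized at p=0.5 and decreases as p moves toward 0 or 1.

H(A) = H(0.8) = 0.7219 bits
H(B) = H(0.46) = 0.9954 bits

Distribution B (p=0.46) is closer to uniform (p=0.5), so it has higher entropy.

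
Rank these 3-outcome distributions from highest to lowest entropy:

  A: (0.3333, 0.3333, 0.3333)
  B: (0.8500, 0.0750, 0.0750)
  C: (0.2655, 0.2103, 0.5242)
A > C > B

Key insight: Entropy is maximized by uniform distributions and minimized by concentrated distributions.

- Uniform distributions have maximum entropy log₂(3) = 1.5850 bits
- The more "peaked" or concentrated a distribution, the lower its entropy

Entropies:
  H(A) = 1.5850 bits
  H(B) = 0.7598 bits
  H(C) = 1.4695 bits

Ranking: A > C > B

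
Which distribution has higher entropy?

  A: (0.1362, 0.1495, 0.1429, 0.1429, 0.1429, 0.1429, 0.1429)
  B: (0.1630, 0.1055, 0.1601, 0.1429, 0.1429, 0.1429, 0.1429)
A

Both distributions are close to uniform, making this a harder comparison.

H(A) = 2.8069 bits
H(B) = 2.7962 bits

The distribution closer to uniform has higher entropy.
Answer: A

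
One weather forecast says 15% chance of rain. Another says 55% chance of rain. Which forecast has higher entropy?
55% forecast

Treat each forecast as a Bernoulli distribution. Binary entropy is maximized at p=0.5 and falls off symmetrically toward 0 or 1. The 55% forecast is closer to 50%, so it is more uncertain. H(15%) ≈ 0.610 bits, H(55%) ≈ 0.993 bits.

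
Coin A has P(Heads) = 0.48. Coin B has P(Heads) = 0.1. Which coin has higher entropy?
A

For binary distributions, entropy is maximized at p=0.5 and decreases as p moves toward 0 or 1.

H(A) = H(0.48) = 0.9988 bits
H(B) = H(0.1) = 0.4690 bits

Distribution A (p=0.48) is closer to uniform (p=0.5), so it has higher entropy.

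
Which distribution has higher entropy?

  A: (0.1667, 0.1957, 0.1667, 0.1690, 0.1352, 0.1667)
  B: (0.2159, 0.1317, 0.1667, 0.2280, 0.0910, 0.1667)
A

Both distributions are close to uniform, making this a harder comparison.

H(A) = 2.5769 bits
H(B) = 2.5254 bits

The distribution closer to uniform has higher entropy.
Answer: A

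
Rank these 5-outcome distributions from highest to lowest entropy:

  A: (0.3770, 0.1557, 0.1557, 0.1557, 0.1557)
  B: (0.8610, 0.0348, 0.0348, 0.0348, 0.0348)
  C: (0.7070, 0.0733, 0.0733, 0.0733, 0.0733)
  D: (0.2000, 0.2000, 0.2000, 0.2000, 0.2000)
D > A > C > B

Key insight: Entropy is maximized by uniform distributions and minimized by concentrated distributions.

Entropies:
  H(A) = 2.2019 bits
  H(B) = 0.8596 bits
  H(C) = 1.4586 bits
  H(D) = 2.3219 bits

Ranking: D > A > C > B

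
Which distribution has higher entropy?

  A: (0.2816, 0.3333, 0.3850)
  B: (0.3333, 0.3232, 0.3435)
B

Both distributions are close to uniform, making this a harder comparison.

H(A) = 1.5734 bits
H(B) = 1.5845 bits

The distribution closer to uniform has higher entropy.
Answer: B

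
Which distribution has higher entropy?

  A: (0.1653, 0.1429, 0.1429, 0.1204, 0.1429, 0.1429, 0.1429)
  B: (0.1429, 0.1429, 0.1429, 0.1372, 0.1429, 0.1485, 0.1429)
B

Both distributions are close to uniform, making this a harder comparison.

H(A) = 2.8023 bits
H(B) = 2.8070 bits

The distribution closer to uniform has higher entropy.
Answer: B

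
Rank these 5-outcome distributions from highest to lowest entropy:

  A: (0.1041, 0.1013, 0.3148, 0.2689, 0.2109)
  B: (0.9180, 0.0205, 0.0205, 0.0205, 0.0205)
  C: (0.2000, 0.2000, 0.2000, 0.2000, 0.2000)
C > A > B

Key insight: Entropy is maximized by uniform distributions and minimized by concentrated distributions.

- Uniform distributions have maximum entropy log₂(5) = 2.3219 bits
- The more "peaked" or concentrated a distribution, the lower its entropy

Entropies:
  H(A) = 2.1824 bits
  H(B) = 0.5732 bits
  H(C) = 2.3219 bits

Ranking: C > A > B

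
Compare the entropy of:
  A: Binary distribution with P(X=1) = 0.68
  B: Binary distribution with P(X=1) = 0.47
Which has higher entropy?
B

For binary distributions, entropy is maximized at p=0.5 and decreases as p moves toward 0 or 1.

H(A) = H(0.68) = 0.9044 bits
H(B) = H(0.47) = 0.9974 bits

Distribution B (p=0.47) is closer to uniform (p=0.5), so it has higher entropy.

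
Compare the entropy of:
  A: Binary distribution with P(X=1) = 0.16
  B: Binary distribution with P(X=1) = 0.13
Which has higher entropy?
A

For binary distributions, entropy is maximized at p=0.5 and decreases as p moves toward 0 or 1.

H(A) = H(0.16) = 0.6343 bits
H(B) = H(0.13) = 0.5574 bits

Distribution A (p=0.16) is closer to uniform (p=0.5), so it has higher entropy.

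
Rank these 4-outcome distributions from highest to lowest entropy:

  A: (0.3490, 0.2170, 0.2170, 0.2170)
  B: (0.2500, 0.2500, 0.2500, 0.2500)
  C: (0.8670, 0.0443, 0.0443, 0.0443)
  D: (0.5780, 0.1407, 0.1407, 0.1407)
B > A > D > C

Key insight: Entropy is maximized by uniform distributions and minimized by concentrated distributions.

Entropies:
  H(A) = 1.9650 bits
  H(B) = 2.0000 bits
  H(C) = 0.7764 bits
  H(D) = 1.6512 bits

Ranking: B > A > D > C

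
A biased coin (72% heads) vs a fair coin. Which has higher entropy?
Fair coin

The fair coin is uniform (p=0.5), maximizing binary entropy at 1 bit. The biased coin has H(0.72) ≈ 0.855 bits — its outcome is more predictable, so its entropy is lower.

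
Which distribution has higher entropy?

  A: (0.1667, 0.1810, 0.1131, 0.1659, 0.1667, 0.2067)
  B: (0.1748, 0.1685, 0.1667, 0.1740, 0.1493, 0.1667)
B

Both distributions are close to uniform, making this a harder comparison.

H(A) = 2.5637 bits
H(B) = 2.5831 bits

The distribution closer to uniform has higher entropy.
Answer: B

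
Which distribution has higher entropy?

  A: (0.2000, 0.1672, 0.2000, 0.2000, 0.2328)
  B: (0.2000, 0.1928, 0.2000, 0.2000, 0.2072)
B

Both distributions are close to uniform, making this a harder comparison.

H(A) = 2.3142 bits
H(B) = 2.3215 bits

The distribution closer to uniform has higher entropy.
Answer: B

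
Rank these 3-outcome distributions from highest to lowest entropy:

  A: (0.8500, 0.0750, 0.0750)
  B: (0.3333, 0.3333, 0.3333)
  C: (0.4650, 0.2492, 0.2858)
B > C > A

Key insight: Entropy is maximized by uniform distributions and minimized by concentrated distributions.

- Uniform distributions have maximum entropy log₂(3) = 1.5850 bits
- The more "peaked" or concentrated a distribution, the lower its entropy

Entropies:
  H(A) = 0.7598 bits
  H(B) = 1.5850 bits
  H(C) = 1.5297 bits

Ranking: B > C > A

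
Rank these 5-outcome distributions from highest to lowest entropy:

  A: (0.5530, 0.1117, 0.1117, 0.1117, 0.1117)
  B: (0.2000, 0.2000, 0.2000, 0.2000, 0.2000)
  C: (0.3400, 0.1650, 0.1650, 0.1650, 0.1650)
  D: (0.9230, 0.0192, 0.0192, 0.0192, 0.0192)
B > C > A > D

Key insight: Entropy is maximized by uniform distributions and minimized by concentrated distributions.

Entropies:
  H(A) = 1.8859 bits
  H(B) = 2.3219 bits
  H(C) = 2.2448 bits
  H(D) = 0.5455 bits

Ranking: B > C > A > D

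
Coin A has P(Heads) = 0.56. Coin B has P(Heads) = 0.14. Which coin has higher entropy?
A

For binary distributions, entropy is maximized at p=0.5 and decreases as p moves toward 0 or 1.

H(A) = H(0.56) = 0.9896 bits
H(B) = H(0.14) = 0.5842 bits

Distribution A (p=0.56) is closer to uniform (p=0.5), so it has higher entropy.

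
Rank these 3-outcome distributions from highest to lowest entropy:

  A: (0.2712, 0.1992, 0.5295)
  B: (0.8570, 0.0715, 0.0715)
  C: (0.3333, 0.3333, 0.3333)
C > A > B

Key insight: Entropy is maximized by uniform distributions and minimized by concentrated distributions.

- Uniform distributions have maximum entropy log₂(3) = 1.5850 bits
- The more "peaked" or concentrated a distribution, the lower its entropy

Entropies:
  H(A) = 1.4600 bits
  H(B) = 0.7350 bits
  H(C) = 1.5850 bits

Ranking: C > A > B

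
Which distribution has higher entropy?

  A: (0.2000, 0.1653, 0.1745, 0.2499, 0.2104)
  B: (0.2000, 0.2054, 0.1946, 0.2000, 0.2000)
B

Both distributions are close to uniform, making this a harder comparison.

H(A) = 2.3062 bits
H(B) = 2.3217 bits

The distribution closer to uniform has higher entropy.
Answer: B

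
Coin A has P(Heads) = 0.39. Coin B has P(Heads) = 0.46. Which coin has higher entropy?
B

For binary distributions, entropy is maximized at p=0.5 and decreases as p moves toward 0 or 1.

H(A) = H(0.39) = 0.9648 bits
H(B) = H(0.46) = 0.9954 bits

Distribution B (p=0.46) is closer to uniform (p=0.5), so it has higher entropy.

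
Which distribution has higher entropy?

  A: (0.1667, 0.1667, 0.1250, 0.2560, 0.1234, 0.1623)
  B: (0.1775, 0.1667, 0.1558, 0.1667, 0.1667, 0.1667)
B

Both distributions are close to uniform, making this a harder comparison.

H(A) = 2.5381 bits
H(B) = 2.5839 bits

The distribution closer to uniform has higher entropy.
Answer: B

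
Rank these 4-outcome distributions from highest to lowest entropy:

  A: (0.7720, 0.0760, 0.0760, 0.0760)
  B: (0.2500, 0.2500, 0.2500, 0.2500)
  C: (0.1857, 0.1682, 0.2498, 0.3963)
B > C > A

Key insight: Entropy is maximized by uniform distributions and minimized by concentrated distributions.

- Uniform distributions have maximum entropy log₂(4) = 2.0000 bits
- The more "peaked" or concentrated a distribution, the lower its entropy

Entropies:
  H(A) = 1.1359 bits
  H(B) = 2.0000 bits
  H(C) = 1.9127 bits

Ranking: B > C > A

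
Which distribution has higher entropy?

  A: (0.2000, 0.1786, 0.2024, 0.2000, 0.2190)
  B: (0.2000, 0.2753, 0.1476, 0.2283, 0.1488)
A

Both distributions are close to uniform, making this a harder comparison.

H(A) = 2.3189 bits
H(B) = 2.2796 bits

The distribution closer to uniform has higher entropy.
Answer: A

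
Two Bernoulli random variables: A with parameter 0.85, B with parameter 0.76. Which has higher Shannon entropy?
B

For binary distributions, entropy is maximized at p=0.5 and decreases as p moves toward 0 or 1.

H(A) = H(0.85) = 0.6098 bits
H(B) = H(0.76) = 0.7950 bits

Distribution B (p=0.76) is closer to uniform (p=0.5), so it has higher entropy.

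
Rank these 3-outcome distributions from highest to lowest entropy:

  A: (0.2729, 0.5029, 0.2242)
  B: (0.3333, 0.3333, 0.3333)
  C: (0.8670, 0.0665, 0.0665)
B > A > C

Key insight: Entropy is maximized by uniform distributions and minimized by concentrated distributions.

- Uniform distributions have maximum entropy log₂(3) = 1.5850 bits
- The more "peaked" or concentrated a distribution, the lower its entropy

Entropies:
  H(A) = 1.4936 bits
  H(B) = 1.5850 bits
  H(C) = 0.6986 bits

Ranking: B > A > C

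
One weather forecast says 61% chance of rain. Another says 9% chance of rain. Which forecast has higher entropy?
61% forecast

Treat each forecast as a Bernoulli distribution. Binary entropy is maximized at p=0.5 and falls off symmetrically toward 0 or 1. The 61% forecast is closer to 50%, so it is more uncertain. H(61%) ≈ 0.965 bits, H(9%) ≈ 0.436 bits.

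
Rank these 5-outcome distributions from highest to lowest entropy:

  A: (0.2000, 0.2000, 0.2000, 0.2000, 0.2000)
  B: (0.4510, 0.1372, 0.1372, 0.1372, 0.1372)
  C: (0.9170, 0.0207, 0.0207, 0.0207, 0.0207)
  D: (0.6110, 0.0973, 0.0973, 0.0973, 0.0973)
A > B > D > C

Key insight: Entropy is maximized by uniform distributions and minimized by concentrated distributions.

Entropies:
  H(A) = 2.3219 bits
  H(B) = 2.0911 bits
  H(C) = 0.5787 bits
  H(D) = 1.7422 bits

Ranking: A > B > D > C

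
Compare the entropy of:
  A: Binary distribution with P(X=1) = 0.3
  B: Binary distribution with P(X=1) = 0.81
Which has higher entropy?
A

For binary distributions, entropy is maximized at p=0.5 and decreases as p moves toward 0 or 1.

H(A) = H(0.3) = 0.8813 bits
H(B) = H(0.81) = 0.7015 bits

Distribution A (p=0.3) is closer to uniform (p=0.5), so it has higher entropy.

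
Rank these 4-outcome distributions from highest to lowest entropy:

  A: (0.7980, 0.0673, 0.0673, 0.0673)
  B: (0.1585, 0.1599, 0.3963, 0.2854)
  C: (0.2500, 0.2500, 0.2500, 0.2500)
C > B > A

Key insight: Entropy is maximized by uniform distributions and minimized by concentrated distributions.

- Uniform distributions have maximum entropy log₂(4) = 2.0000 bits
- The more "peaked" or concentrated a distribution, the lower its entropy

Entropies:
  H(A) = 1.0461 bits
  H(B) = 1.8896 bits
  H(C) = 2.0000 bits

Ranking: C > B > A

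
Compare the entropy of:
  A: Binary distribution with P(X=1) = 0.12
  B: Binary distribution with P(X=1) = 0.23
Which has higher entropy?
B

For binary distributions, entropy is maximized at p=0.5 and decreases as p moves toward 0 or 1.

H(A) = H(0.12) = 0.5294 bits
H(B) = H(0.23) = 0.7780 bits

Distribution B (p=0.23) is closer to uniform (p=0.5), so it has higher entropy.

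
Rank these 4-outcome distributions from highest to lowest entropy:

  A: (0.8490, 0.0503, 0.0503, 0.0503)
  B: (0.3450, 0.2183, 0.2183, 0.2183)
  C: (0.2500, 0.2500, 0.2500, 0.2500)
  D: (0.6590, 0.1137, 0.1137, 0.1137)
C > B > D > A

Key insight: Entropy is maximized by uniform distributions and minimized by concentrated distributions.

Entropies:
  H(A) = 0.8517 bits
  H(B) = 1.9677 bits
  H(C) = 2.0000 bits
  H(D) = 1.4662 bits

Ranking: C > B > D > A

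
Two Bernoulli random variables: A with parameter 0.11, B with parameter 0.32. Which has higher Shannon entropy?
B

For binary distributions, entropy is maximized at p=0.5 and decreases as p moves toward 0 or 1.

H(A) = H(0.11) = 0.4999 bits
H(B) = H(0.32) = 0.9044 bits

Distribution B (p=0.32) is closer to uniform (p=0.5), so it has higher entropy.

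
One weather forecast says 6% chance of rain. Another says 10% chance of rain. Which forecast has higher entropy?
10% forecast

Treat each forecast as a Bernoulli distribution. Binary entropy is maximized at p=0.5 and falls off symmetrically toward 0 or 1. The 10% forecast is closer to 50%, so it is more uncertain. H(6%) ≈ 0.327 bits, H(10%) ≈ 0.469 bits.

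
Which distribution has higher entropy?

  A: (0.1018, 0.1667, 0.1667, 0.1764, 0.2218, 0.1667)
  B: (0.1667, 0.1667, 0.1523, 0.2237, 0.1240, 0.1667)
B

Both distributions are close to uniform, making this a harder comparison.

H(A) = 2.5515 bits
H(B) = 2.5627 bits

The distribution closer to uniform has higher entropy.
Answer: B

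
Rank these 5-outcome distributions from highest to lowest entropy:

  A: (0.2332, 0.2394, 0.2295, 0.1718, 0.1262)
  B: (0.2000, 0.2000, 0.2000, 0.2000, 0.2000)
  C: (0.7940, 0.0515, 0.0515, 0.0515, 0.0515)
B > A > C

Key insight: Entropy is maximized by uniform distributions and minimized by concentrated distributions.

- Uniform distributions have maximum entropy log₂(5) = 2.3219 bits
- The more "peaked" or concentrated a distribution, the lower its entropy

Entropies:
  H(A) = 2.2843 bits
  H(B) = 2.3219 bits
  H(C) = 1.1458 bits

Ranking: B > A > C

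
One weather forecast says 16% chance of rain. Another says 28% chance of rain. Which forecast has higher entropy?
28% forecast

Treat each forecast as a Bernoulli distribution. Binary entropy is maximized at p=0.5 and falls off symmetrically toward 0 or 1. The 28% forecast is closer to 50%, so it is more uncertain. H(16%) ≈ 0.634 bits, H(28%) ≈ 0.855 bits.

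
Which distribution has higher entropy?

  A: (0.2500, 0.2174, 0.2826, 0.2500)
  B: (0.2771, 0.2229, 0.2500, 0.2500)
B

Both distributions are close to uniform, making this a harder comparison.

H(A) = 1.9938 bits
H(B) = 1.9958 bits

The distribution closer to uniform has higher entropy.
Answer: B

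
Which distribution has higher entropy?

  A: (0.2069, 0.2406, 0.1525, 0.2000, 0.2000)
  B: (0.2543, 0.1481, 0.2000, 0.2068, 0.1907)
A

Both distributions are close to uniform, making this a harder comparison.

H(A) = 2.3073 bits
H(B) = 2.3010 bits

The distribution closer to uniform has higher entropy.
Answer: A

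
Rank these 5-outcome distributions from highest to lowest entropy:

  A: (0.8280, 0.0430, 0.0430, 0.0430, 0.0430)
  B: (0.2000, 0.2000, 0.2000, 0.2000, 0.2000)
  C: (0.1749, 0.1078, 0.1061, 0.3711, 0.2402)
B > C > A

Key insight: Entropy is maximized by uniform distributions and minimized by concentrated distributions.

- Uniform distributions have maximum entropy log₂(5) = 2.3219 bits
- The more "peaked" or concentrated a distribution, the lower its entropy

Entropies:
  H(A) = 1.0063 bits
  H(B) = 2.3219 bits
  H(C) = 2.1546 bits

Ranking: B > C > A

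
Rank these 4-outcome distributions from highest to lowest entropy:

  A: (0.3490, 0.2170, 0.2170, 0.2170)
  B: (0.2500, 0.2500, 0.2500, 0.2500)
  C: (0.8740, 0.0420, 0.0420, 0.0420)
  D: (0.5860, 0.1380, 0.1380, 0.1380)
B > A > D > C

Key insight: Entropy is maximized by uniform distributions and minimized by concentrated distributions.

Entropies:
  H(A) = 1.9650 bits
  H(B) = 2.0000 bits
  H(C) = 0.7461 bits
  H(D) = 1.6347 bits

Ranking: B > A > D > C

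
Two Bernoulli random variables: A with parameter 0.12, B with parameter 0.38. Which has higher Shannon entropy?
B

For binary distributions, entropy is maximized at p=0.5 and decreases as p moves toward 0 or 1.

H(A) = H(0.12) = 0.5294 bits
H(B) = H(0.38) = 0.9580 bits

Distribution B (p=0.38) is closer to uniform (p=0.5), so it has higher entropy.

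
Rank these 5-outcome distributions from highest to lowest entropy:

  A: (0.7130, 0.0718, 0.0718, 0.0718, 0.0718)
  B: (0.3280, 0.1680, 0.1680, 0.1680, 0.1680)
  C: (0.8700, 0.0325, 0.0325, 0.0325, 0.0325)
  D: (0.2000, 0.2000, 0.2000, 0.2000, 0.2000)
D > B > A > C

Key insight: Entropy is maximized by uniform distributions and minimized by concentrated distributions.

Entropies:
  H(A) = 1.4388 bits
  H(B) = 2.2569 bits
  H(C) = 0.8174 bits
  H(D) = 2.3219 bits

Ranking: D > B > A > C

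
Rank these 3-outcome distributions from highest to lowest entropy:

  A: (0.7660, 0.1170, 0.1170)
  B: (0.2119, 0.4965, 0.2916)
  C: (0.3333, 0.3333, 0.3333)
C > B > A

Key insight: Entropy is maximized by uniform distributions and minimized by concentrated distributions.

- Uniform distributions have maximum entropy log₂(3) = 1.5850 bits
- The more "peaked" or concentrated a distribution, the lower its entropy

Entropies:
  H(A) = 1.0189 bits
  H(B) = 1.4943 bits
  H(C) = 1.5850 bits

Ranking: C > B > A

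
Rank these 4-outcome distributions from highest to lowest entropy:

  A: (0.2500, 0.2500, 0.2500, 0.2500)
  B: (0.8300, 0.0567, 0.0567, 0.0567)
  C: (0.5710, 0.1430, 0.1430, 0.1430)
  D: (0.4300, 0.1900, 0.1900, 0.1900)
A > D > C > B

Key insight: Entropy is maximized by uniform distributions and minimized by concentrated distributions.

Entropies:
  H(A) = 2.0000 bits
  H(B) = 0.9271 bits
  H(C) = 1.6654 bits
  H(D) = 1.8892 bits

Ranking: A > D > C > B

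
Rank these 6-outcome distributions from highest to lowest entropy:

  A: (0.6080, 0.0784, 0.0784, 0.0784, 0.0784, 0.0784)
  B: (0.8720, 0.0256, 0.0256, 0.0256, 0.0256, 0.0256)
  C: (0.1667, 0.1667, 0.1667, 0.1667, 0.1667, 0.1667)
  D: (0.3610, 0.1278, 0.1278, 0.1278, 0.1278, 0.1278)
C > D > A > B

Key insight: Entropy is maximized by uniform distributions and minimized by concentrated distributions.

Entropies:
  H(A) = 1.8763 bits
  H(B) = 0.8491 bits
  H(C) = 2.5850 bits
  H(D) = 2.4272 bits

Ranking: C > D > A > B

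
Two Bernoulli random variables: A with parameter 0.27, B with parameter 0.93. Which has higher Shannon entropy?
A

For binary distributions, entropy is maximized at p=0.5 and decreases as p moves toward 0 or 1.

H(A) = H(0.27) = 0.8415 bits
H(B) = H(0.93) = 0.3659 bits

Distribution A (p=0.27) is closer to uniform (p=0.5), so it has higher entropy.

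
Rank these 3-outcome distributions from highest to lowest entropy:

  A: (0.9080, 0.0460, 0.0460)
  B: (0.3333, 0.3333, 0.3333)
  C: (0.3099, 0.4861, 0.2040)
B > C > A

Key insight: Entropy is maximized by uniform distributions and minimized by concentrated distributions.

- Uniform distributions have maximum entropy log₂(3) = 1.5850 bits
- The more "peaked" or concentrated a distribution, the lower its entropy

Entropies:
  H(A) = 0.5351 bits
  H(B) = 1.5850 bits
  H(C) = 1.4975 bits

Ranking: B > C > A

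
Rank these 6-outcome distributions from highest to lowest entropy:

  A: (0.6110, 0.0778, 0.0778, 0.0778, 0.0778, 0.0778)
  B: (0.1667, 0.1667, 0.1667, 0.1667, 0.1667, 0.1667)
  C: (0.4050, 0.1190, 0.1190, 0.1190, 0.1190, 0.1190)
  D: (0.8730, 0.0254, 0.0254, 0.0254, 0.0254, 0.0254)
B > C > A > D

Key insight: Entropy is maximized by uniform distributions and minimized by concentrated distributions.

Entropies:
  H(A) = 1.8674 bits
  H(B) = 2.5850 bits
  H(C) = 2.3553 bits
  H(D) = 0.8440 bits

Ranking: B > C > A > D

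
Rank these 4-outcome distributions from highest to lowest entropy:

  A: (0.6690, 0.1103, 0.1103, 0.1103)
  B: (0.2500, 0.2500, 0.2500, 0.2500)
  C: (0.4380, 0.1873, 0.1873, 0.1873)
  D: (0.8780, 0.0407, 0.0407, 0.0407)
B > C > A > D

Key insight: Entropy is maximized by uniform distributions and minimized by concentrated distributions.

Entropies:
  H(A) = 1.4406 bits
  H(B) = 2.0000 bits
  H(C) = 1.8796 bits
  H(D) = 0.7284 bits

Ranking: B > C > A > D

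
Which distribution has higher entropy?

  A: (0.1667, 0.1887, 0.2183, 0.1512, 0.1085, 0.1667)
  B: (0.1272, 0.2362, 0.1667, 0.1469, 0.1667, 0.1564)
B

Both distributions are close to uniform, making this a harder comparison.

H(A) = 2.5546 bits
H(B) = 2.5568 bits

The distribution closer to uniform has higher entropy.
Answer: B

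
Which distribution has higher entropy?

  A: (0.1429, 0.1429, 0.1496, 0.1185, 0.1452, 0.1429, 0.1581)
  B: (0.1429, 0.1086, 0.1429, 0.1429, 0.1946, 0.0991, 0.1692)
A

Both distributions are close to uniform, making this a harder comparison.

H(A) = 2.8028 bits
H(B) = 2.7746 bits

The distribution closer to uniform has higher entropy.
Answer: A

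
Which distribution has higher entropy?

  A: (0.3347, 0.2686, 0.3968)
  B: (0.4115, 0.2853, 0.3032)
A

Both distributions are close to uniform, making this a harder comparison.

H(A) = 1.5670 bits
H(B) = 1.5654 bits

The distribution closer to uniform has higher entropy.
Answer: A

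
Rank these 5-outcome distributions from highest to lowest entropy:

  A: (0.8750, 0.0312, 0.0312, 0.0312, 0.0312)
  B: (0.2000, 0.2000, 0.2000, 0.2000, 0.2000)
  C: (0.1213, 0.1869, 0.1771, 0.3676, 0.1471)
B > C > A

Key insight: Entropy is maximized by uniform distributions and minimized by concentrated distributions.

- Uniform distributions have maximum entropy log₂(5) = 2.3219 bits
- The more "peaked" or concentrated a distribution, the lower its entropy

Entropies:
  H(A) = 0.7936 bits
  H(B) = 2.3219 bits
  H(C) = 2.2012 bits

Ranking: B > C > A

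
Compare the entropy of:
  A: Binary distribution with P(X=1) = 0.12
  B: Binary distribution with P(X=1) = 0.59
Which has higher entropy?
B

For binary distributions, entropy is maximized at p=0.5 and decreases as p moves toward 0 or 1.

H(A) = H(0.12) = 0.5294 bits
H(B) = H(0.59) = 0.9765 bits

Distribution B (p=0.59) is closer to uniform (p=0.5), so it has higher entropy.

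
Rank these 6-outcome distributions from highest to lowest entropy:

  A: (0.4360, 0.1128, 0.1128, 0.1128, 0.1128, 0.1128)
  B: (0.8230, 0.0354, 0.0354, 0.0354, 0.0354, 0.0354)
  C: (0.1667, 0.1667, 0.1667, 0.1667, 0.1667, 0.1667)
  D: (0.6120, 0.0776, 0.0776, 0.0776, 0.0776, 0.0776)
C > A > D > B

Key insight: Entropy is maximized by uniform distributions and minimized by concentrated distributions.

Entropies:
  H(A) = 2.2977 bits
  H(B) = 1.0845 bits
  H(C) = 2.5850 bits
  H(D) = 1.8644 bits

Ranking: C > A > D > B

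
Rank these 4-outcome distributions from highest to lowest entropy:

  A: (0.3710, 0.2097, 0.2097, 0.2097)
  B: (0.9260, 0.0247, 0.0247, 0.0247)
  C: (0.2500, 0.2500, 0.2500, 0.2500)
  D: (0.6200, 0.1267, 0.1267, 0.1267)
C > A > D > B

Key insight: Entropy is maximized by uniform distributions and minimized by concentrated distributions.

Entropies:
  H(A) = 1.9484 bits
  H(B) = 0.4980 bits
  H(C) = 2.0000 bits
  H(D) = 1.5603 bits

Ranking: C > A > D > B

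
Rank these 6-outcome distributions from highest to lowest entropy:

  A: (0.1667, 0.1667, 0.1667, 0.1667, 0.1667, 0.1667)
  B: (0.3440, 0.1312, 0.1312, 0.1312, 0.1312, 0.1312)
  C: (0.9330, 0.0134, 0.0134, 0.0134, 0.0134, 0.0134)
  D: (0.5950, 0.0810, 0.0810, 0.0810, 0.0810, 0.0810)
A > B > D > C

Key insight: Entropy is maximized by uniform distributions and minimized by concentrated distributions.

Entropies:
  H(A) = 2.5850 bits
  H(B) = 2.4518 bits
  H(C) = 0.5102 bits
  H(D) = 1.9142 bits

Ranking: A > B > D > C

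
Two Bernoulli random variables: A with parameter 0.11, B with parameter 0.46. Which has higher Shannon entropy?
B

For binary distributions, entropy is maximized at p=0.5 and decreases as p moves toward 0 or 1.

H(A) = H(0.11) = 0.4999 bits
H(B) = H(0.46) = 0.9954 bits

Distribution B (p=0.46) is closer to uniform (p=0.5), so it has higher entropy.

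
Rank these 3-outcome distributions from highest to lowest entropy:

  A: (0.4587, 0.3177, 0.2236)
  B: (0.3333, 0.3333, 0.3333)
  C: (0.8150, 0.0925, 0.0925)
B > A > C

Key insight: Entropy is maximized by uniform distributions and minimized by concentrated distributions.

- Uniform distributions have maximum entropy log₂(3) = 1.5850 bits
- The more "peaked" or concentrated a distribution, the lower its entropy

Entropies:
  H(A) = 1.5245 bits
  H(B) = 1.5850 bits
  H(C) = 0.8759 bits

Ranking: B > A > C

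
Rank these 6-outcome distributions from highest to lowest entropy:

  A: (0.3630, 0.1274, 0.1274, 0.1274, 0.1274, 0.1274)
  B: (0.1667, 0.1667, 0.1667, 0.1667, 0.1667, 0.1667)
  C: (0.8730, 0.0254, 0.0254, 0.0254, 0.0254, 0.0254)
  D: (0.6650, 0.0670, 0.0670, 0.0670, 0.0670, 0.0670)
B > A > D > C

Key insight: Entropy is maximized by uniform distributions and minimized by concentrated distributions.

Entropies:
  H(A) = 2.4242 bits
  H(B) = 2.5850 bits
  H(C) = 0.8440 bits
  H(D) = 1.6978 bits

Ranking: B > A > D > C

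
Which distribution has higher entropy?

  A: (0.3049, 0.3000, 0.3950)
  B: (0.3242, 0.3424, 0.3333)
B

Both distributions are close to uniform, making this a harder comparison.

H(A) = 1.5729 bits
H(B) = 1.5846 bits

The distribution closer to uniform has higher entropy.
Answer: B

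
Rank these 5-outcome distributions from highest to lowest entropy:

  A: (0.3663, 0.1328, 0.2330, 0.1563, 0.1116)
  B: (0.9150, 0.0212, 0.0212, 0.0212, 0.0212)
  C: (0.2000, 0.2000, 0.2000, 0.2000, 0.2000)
C > A > B

Key insight: Entropy is maximized by uniform distributions and minimized by concentrated distributions.

- Uniform distributions have maximum entropy log₂(5) = 2.3219 bits
- The more "peaked" or concentrated a distribution, the lower its entropy

Entropies:
  H(A) = 2.1787 bits
  H(B) = 0.5896 bits
  H(C) = 2.3219 bits

Ranking: C > A > B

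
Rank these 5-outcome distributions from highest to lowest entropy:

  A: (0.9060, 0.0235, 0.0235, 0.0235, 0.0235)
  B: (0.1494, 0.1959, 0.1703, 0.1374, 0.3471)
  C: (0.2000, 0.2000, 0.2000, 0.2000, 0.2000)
C > B > A

Key insight: Entropy is maximized by uniform distributions and minimized by concentrated distributions.

- Uniform distributions have maximum entropy log₂(5) = 2.3219 bits
- The more "peaked" or concentrated a distribution, the lower its entropy

Entropies:
  H(A) = 0.6377 bits
  H(B) = 2.2287 bits
  H(C) = 2.3219 bits

Ranking: C > B > A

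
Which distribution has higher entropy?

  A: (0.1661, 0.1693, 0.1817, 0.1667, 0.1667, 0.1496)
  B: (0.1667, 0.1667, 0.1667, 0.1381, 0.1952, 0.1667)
A

Both distributions are close to uniform, making this a harder comparison.

H(A) = 2.5827 bits
H(B) = 2.5779 bits

The distribution closer to uniform has higher entropy.
Answer: A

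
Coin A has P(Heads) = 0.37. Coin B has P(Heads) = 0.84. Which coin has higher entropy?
A

For binary distributions, entropy is maximized at p=0.5 and decreases as p moves toward 0 or 1.

H(A) = H(0.37) = 0.9507 bits
H(B) = H(0.84) = 0.6343 bits

Distribution A (p=0.37) is closer to uniform (p=0.5), so it has higher entropy.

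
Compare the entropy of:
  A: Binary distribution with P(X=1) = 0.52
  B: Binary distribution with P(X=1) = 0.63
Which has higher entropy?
A

For binary distributions, entropy is maximized at p=0.5 and decreases as p moves toward 0 or 1.

H(A) = H(0.52) = 0.9988 bits
H(B) = H(0.63) = 0.9507 bits

Distribution A (p=0.52) is closer to uniform (p=0.5), so it has higher entropy.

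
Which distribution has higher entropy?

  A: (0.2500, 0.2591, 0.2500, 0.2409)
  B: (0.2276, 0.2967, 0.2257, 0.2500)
A

Both distributions are close to uniform, making this a harder comparison.

H(A) = 1.9995 bits
H(B) = 1.9908 bits

The distribution closer to uniform has higher entropy.
Answer: A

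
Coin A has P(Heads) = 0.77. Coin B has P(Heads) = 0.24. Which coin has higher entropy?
B

For binary distributions, entropy is maximized at p=0.5 and decreases as p moves toward 0 or 1.

H(A) = H(0.77) = 0.7780 bits
H(B) = H(0.24) = 0.7950 bits

Distribution B (p=0.24) is closer to uniform (p=0.5), so it has higher entropy.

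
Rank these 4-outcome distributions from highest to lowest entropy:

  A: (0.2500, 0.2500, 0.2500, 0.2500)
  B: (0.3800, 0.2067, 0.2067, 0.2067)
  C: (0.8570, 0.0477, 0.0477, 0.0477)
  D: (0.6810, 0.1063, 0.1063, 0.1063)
A > B > D > C

Key insight: Entropy is maximized by uniform distributions and minimized by concentrated distributions.

Entropies:
  H(A) = 2.0000 bits
  H(B) = 1.9407 bits
  H(C) = 0.8187 bits
  H(D) = 1.4089 bits

Ranking: A > B > D > C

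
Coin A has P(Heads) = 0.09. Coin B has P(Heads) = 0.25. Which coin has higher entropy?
B

For binary distributions, entropy is maximized at p=0.5 and decreases as p moves toward 0 or 1.

H(A) = H(0.09) = 0.4365 bits
H(B) = H(0.25) = 0.8113 bits

Distribution B (p=0.25) is closer to uniform (p=0.5), so it has higher entropy.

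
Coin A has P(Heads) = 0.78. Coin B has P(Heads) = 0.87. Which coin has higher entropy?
A

For binary distributions, entropy is maximized at p=0.5 and decreases as p moves toward 0 or 1.

H(A) = H(0.78) = 0.7602 bits
H(B) = H(0.87) = 0.5574 bits

Distribution A (p=0.78) is closer to uniform (p=0.5), so it has higher entropy.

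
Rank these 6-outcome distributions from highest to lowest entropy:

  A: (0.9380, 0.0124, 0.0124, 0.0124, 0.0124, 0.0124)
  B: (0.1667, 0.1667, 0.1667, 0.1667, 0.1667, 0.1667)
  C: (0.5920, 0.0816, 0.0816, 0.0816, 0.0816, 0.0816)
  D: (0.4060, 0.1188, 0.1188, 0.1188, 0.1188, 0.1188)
B > D > C > A

Key insight: Entropy is maximized by uniform distributions and minimized by concentrated distributions.

Entropies:
  H(A) = 0.4793 bits
  H(B) = 2.5850 bits
  H(C) = 1.9228 bits
  H(D) = 2.3536 bits

Ranking: B > D > C > A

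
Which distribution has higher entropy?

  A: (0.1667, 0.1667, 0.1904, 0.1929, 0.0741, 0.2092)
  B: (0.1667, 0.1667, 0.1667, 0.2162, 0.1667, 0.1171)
B

Both distributions are close to uniform, making this a harder comparison.

H(A) = 2.5257 bits
H(B) = 2.5634 bits

The distribution closer to uniform has higher entropy.
Answer: B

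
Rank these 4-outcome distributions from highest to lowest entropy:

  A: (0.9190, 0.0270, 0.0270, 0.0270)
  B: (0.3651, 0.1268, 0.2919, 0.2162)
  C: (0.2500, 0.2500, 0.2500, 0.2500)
C > B > A

Key insight: Entropy is maximized by uniform distributions and minimized by concentrated distributions.

- Uniform distributions have maximum entropy log₂(4) = 2.0000 bits
- The more "peaked" or concentrated a distribution, the lower its entropy

Entropies:
  H(A) = 0.5341 bits
  H(B) = 1.9047 bits
  H(C) = 2.0000 bits

Ranking: C > B > A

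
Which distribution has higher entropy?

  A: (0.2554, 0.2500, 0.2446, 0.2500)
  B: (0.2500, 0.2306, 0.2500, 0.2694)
A

Both distributions are close to uniform, making this a harder comparison.

H(A) = 1.9998 bits
H(B) = 1.9978 bits

The distribution closer to uniform has higher entropy.
Answer: A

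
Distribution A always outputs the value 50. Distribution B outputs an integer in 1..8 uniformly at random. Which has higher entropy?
B

A is deterministic, so H(A) = 0. B is uniform over 8 outcomes, so H(B) = log₂(8) = 3.000 bits. Any distribution with genuine randomness has higher entropy than a deterministic one.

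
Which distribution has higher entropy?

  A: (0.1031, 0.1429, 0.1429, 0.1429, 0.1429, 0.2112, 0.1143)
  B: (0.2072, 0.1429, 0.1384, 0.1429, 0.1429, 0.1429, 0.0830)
A

Both distributions are close to uniform, making this a harder comparison.

H(A) = 2.7735 bits
H(B) = 2.7676 bits

The distribution closer to uniform has higher entropy.
Answer: A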